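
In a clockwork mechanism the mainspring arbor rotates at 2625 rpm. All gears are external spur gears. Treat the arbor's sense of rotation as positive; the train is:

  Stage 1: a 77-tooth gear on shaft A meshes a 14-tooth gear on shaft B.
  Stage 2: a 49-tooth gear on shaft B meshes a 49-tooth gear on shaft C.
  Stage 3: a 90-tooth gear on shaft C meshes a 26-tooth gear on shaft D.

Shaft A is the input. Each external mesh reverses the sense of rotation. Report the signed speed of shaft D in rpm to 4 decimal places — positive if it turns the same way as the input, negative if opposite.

-49975.9615 rpm (opposite to input, |ω| = 49975.9615 rpm)

Stage 1 [77T→14T]: ω = 2625.0000×77/14 = 14437.5000 rpm, dir flips to −; running = −14437.5000
Stage 2 [49T→49T]: ω = 14437.5000×49/49 = 14437.5000 rpm, dir flips to +; running = +14437.5000
Stage 3 [90T→26T]: ω = 14437.5000×90/26 = 49975.9615 rpm, dir flips to −; running = −49975.9615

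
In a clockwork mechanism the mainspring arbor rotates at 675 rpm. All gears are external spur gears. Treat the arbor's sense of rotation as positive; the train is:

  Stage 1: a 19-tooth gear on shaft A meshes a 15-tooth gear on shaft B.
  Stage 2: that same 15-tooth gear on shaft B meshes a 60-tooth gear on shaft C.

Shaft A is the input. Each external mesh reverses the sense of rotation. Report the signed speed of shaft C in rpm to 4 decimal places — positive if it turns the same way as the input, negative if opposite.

+213.7500 rpm (same as input, |ω| = 213.7500 rpm)

Stage 1 [19T→15T]: ω = 675.0000×19/15 = 855.0000 rpm, dir flips to −; running = −855.0000
Stage 2 [15T→60T]: ω = 855.0000×15/60 = 213.7500 rpm, dir flips to +; running = +213.7500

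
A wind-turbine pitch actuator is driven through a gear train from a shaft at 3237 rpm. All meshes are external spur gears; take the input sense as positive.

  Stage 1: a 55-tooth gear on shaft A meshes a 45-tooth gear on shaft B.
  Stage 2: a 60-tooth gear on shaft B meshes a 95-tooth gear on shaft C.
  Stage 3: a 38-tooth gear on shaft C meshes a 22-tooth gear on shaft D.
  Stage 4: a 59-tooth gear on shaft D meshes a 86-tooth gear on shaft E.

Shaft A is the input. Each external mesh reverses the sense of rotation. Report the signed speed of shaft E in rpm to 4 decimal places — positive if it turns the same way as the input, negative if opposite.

+2960.9767 rpm (same as input, |ω| = 2960.9767 rpm)

Stage 1 [55T→45T]: ω = 3237.0000×55/45 = 3956.3333 rpm, dir flips to −; running = −3956.3333
Stage 2 [60T→95T]: ω = 3956.3333×60/95 = 2498.7368 rpm, dir flips to +; running = +2498.7368
Stage 3 [38T→22T]: ω = 2498.7368×38/22 = 4316.0000 rpm, dir flips to −; running = −4316.0000
Stage 4 [59T→86T]: ω = 4316.0000×59/86 = 2960.9767 rpm, dir flips to +; running = +2960.9767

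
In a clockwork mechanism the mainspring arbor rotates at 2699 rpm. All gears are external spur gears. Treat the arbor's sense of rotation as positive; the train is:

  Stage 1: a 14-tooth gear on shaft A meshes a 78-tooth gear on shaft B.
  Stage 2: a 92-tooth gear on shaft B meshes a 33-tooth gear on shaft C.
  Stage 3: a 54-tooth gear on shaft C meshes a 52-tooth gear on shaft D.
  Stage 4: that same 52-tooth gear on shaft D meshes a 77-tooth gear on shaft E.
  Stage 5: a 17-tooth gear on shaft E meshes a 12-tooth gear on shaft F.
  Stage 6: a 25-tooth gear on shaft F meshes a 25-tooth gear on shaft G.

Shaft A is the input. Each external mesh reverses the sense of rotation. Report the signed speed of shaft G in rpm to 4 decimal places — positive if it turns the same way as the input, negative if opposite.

+1341.7788 rpm (same as input, |ω| = 1341.7788 rpm)

Stage 1 [14T→78T]: ω = 2699.0000×14/78 = 484.4359 rpm, dir flips to −; running = −484.4359
Stage 2 [92T→33T]: ω = 484.4359×92/33 = 1350.5486 rpm, dir flips to +; running = +1350.5486
Stage 3 [54T→52T]: ω = 1350.5486×54/52 = 1402.4927 rpm, dir flips to −; running = −1402.4927
Stage 4 [52T→77T]: ω = 1402.4927×52/77 = 947.1380 rpm, dir flips to +; running = +947.1380
Stage 5 [17T→12T]: ω = 947.1380×17/12 = 1341.7788 rpm, dir flips to −; running = −1341.7788
Stage 6 [25T→25T]: ω = 1341.7788×25/25 = 1341.7788 rpm, dir flips to +; running = +1341.7788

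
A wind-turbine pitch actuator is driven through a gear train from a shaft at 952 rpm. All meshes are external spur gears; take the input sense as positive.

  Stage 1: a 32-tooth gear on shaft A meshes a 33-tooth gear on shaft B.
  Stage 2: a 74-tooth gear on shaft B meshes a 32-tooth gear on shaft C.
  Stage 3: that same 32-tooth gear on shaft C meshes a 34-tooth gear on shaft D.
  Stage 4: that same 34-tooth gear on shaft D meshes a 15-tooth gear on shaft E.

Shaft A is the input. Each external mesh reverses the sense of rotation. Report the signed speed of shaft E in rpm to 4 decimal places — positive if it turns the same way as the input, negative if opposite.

+4554.2141 rpm (same as input, |ω| = 4554.2141 rpm)

Stage 1 [32T→33T]: ω = 952.0000×32/33 = 923.1515 rpm, dir flips to −; running = −923.1515
Stage 2 [74T→32T]: ω = 923.1515×74/32 = 2134.7879 rpm, dir flips to +; running = +2134.7879
Stage 3 [32T→34T]: ω = 2134.7879×32/34 = 2009.2121 rpm, dir flips to −; running = −2009.2121
Stage 4 [34T→15T]: ω = 2009.2121×34/15 = 4554.2141 rpm, dir flips to +; running = +4554.2141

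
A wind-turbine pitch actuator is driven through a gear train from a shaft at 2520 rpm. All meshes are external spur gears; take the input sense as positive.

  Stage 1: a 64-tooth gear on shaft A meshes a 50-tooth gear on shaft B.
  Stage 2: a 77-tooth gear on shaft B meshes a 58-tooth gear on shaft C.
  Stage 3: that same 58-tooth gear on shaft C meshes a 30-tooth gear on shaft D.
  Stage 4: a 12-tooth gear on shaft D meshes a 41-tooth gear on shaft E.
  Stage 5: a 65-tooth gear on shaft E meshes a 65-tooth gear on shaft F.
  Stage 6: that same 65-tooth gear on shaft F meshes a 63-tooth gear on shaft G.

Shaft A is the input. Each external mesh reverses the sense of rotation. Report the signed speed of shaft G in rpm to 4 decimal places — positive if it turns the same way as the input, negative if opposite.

+2500.0585 rpm (same as input, |ω| = 2500.0585 rpm)

Stage 1 [64T→50T]: ω = 2520.0000×64/50 = 3225.6000 rpm, dir flips to −; running = −3225.6000
Stage 2 [77T→58T]: ω = 3225.6000×77/58 = 4282.2621 rpm, dir flips to +; running = +4282.2621
Stage 3 [58T→30T]: ω = 4282.2621×58/30 = 8279.0400 rpm, dir flips to −; running = −8279.0400
Stage 4 [12T→41T]: ω = 8279.0400×12/41 = 2423.1337 rpm, dir flips to +; running = +2423.1337
Stage 5 [65T→65T]: ω = 2423.1337×65/65 = 2423.1337 rpm, dir flips to −; running = −2423.1337
Stage 6 [65T→63T]: ω = 2423.1337×65/63 = 2500.0585 rpm, dir flips to +; running = +2500.0585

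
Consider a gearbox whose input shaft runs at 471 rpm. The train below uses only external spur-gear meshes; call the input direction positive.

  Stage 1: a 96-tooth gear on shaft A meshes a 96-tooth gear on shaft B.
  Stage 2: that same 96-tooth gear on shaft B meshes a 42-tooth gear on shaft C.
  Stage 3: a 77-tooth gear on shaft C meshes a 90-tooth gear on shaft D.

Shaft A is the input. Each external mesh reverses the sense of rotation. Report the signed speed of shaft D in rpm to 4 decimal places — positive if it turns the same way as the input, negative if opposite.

Stage 1 [96T→96T]: ω = 471.0000×96/96 = 471.0000 rpm, dir flips to −; running = −471.0000
Stage 2 [96T→42T]: ω = 471.0000×96/42 = 1076.5714 rpm, dir flips to +; running = +1076.5714
Stage 3 [77T→90T]: ω = 1076.5714×77/90 = 921.0667 rpm, dir flips to −; running = −921.0667

-921.0667 rpm (opposite to input, |ω| = 921.0667 rpm)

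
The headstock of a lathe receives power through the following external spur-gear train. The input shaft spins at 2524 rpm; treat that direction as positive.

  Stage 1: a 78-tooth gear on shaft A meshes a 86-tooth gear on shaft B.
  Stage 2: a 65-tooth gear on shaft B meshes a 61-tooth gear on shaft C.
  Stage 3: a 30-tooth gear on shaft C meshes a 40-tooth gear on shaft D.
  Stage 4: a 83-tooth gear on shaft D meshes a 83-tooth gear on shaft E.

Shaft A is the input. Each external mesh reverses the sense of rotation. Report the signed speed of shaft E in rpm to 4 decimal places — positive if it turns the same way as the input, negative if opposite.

Stage 1 [78T→86T]: ω = 2524.0000×78/86 = 2289.2093 rpm, dir flips to −; running = −2289.2093
Stage 2 [65T→61T]: ω = 2289.2093×65/61 = 2439.3214 rpm, dir flips to +; running = +2439.3214
Stage 3 [30T→40T]: ω = 2439.3214×30/40 = 1829.4910 rpm, dir flips to −; running = −1829.4910
Stage 4 [83T→83T]: ω = 1829.4910×83/83 = 1829.4910 rpm, dir flips to +; running = +1829.4910

+1829.4910 rpm (same as input, |ω| = 1829.4910 rpm)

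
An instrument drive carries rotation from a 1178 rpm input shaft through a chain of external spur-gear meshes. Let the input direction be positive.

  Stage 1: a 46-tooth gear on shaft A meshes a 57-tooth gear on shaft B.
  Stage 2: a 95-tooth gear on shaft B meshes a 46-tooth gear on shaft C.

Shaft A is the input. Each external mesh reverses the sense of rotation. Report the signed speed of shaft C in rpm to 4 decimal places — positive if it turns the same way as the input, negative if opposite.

+1963.3333 rpm (same as input, |ω| = 1963.3333 rpm)

Stage 1 [46T→57T]: ω = 1178.0000×46/57 = 950.6667 rpm, dir flips to −; running = −950.6667
Stage 2 [95T→46T]: ω = 950.6667×95/46 = 1963.3333 rpm, dir flips to +; running = +1963.3333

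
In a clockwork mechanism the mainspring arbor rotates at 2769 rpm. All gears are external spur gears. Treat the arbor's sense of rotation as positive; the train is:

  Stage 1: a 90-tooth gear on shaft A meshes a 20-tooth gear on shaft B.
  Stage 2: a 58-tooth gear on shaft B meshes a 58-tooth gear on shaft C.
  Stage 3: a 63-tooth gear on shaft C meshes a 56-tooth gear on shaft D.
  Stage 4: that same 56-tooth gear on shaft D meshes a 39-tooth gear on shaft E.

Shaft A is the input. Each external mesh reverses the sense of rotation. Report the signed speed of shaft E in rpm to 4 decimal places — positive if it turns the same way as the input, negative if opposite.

+20128.5000 rpm (same as input, |ω| = 20128.5000 rpm)

Stage 1 [90T→20T]: ω = 2769.0000×90/20 = 12460.5000 rpm, dir flips to −; running = −12460.5000
Stage 2 [58T→58T]: ω = 12460.5000×58/58 = 12460.5000 rpm, dir flips to +; running = +12460.5000
Stage 3 [63T→56T]: ω = 12460.5000×63/56 = 14018.0625 rpm, dir flips to −; running = −14018.0625
Stage 4 [56T→39T]: ω = 14018.0625×56/39 = 20128.5000 rpm, dir flips to +; running = +20128.5000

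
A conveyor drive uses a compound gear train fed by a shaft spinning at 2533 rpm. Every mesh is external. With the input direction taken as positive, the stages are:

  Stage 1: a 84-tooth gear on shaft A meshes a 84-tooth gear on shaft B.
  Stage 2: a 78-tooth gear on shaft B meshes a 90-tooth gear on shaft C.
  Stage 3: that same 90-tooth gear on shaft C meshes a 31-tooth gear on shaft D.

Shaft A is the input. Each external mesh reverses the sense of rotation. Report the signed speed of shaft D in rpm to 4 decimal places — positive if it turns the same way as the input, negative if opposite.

Stage 1 [84T→84T]: ω = 2533.0000×84/84 = 2533.0000 rpm, dir flips to −; running = −2533.0000
Stage 2 [78T→90T]: ω = 2533.0000×78/90 = 2195.2667 rpm, dir flips to +; running = +2195.2667
Stage 3 [90T→31T]: ω = 2195.2667×90/31 = 6373.3548 rpm, dir flips to −; running = −6373.3548

-6373.3548 rpm (opposite to input, |ω| = 6373.3548 rpm)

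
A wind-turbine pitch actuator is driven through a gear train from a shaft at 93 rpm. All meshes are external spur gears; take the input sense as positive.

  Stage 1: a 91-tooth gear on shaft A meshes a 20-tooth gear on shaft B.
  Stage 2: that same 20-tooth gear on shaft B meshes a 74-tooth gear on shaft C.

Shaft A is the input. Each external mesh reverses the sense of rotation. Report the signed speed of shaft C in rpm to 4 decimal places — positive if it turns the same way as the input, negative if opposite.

Stage 1 [91T→20T]: ω = 93.0000×91/20 = 423.1500 rpm, dir flips to −; running = −423.1500
Stage 2 [20T→74T]: ω = 423.1500×20/74 = 114.3649 rpm, dir flips to +; running = +114.3649

+114.3649 rpm (same as input, |ω| = 114.3649 rpm)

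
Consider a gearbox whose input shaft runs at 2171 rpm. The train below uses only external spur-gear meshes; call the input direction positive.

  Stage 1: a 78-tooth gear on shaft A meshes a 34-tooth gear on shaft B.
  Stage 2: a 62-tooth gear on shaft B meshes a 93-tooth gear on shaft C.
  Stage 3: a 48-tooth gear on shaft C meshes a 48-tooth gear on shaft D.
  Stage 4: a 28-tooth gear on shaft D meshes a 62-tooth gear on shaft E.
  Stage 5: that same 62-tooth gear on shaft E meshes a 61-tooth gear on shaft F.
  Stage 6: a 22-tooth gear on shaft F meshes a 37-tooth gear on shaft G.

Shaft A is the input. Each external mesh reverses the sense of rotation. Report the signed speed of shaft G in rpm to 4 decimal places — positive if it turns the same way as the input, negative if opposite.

+906.2195 rpm (same as input, |ω| = 906.2195 rpm)

Stage 1 [78T→34T]: ω = 2171.0000×78/34 = 4980.5294 rpm, dir flips to −; running = −4980.5294
Stage 2 [62T→93T]: ω = 4980.5294×62/93 = 3320.3529 rpm, dir flips to +; running = +3320.3529
Stage 3 [48T→48T]: ω = 3320.3529×48/48 = 3320.3529 rpm, dir flips to −; running = −3320.3529
Stage 4 [28T→62T]: ω = 3320.3529×28/62 = 1499.5142 rpm, dir flips to +; running = +1499.5142
Stage 5 [62T→61T]: ω = 1499.5142×62/61 = 1524.0964 rpm, dir flips to −; running = −1524.0964
Stage 6 [22T→37T]: ω = 1524.0964×22/37 = 906.2195 rpm, dir flips to +; running = +906.2195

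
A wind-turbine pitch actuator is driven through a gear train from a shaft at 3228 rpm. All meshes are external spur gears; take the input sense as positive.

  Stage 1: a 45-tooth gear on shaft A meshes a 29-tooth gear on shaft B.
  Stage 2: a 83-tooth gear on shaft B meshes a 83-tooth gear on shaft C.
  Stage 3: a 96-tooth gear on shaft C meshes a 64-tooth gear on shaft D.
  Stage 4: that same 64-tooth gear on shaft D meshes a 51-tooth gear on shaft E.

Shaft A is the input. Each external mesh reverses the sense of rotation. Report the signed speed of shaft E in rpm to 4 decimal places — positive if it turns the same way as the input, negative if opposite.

Stage 1 [45T→29T]: ω = 3228.0000×45/29 = 5008.9655 rpm, dir flips to −; running = −5008.9655
Stage 2 [83T→83T]: ω = 5008.9655×83/83 = 5008.9655 rpm, dir flips to +; running = +5008.9655
Stage 3 [96T→64T]: ω = 5008.9655×96/64 = 7513.4483 rpm, dir flips to −; running = −7513.4483
Stage 4 [64T→51T]: ω = 7513.4483×64/51 = 9428.6410 rpm, dir flips to +; running = +9428.6410

+9428.6410 rpm (same as input, |ω| = 9428.6410 rpm)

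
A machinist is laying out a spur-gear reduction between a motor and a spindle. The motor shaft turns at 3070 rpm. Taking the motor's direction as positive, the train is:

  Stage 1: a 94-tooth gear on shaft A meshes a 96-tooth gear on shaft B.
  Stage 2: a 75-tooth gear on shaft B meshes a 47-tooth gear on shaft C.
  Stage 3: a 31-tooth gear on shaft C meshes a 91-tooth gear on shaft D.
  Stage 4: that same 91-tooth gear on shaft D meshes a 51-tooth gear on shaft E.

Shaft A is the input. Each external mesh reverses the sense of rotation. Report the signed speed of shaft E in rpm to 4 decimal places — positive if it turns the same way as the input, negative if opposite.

Stage 1 [94T→96T]: ω = 3070.0000×94/96 = 3006.0417 rpm, dir flips to −; running = −3006.0417
Stage 2 [75T→47T]: ω = 3006.0417×75/47 = 4796.8750 rpm, dir flips to +; running = +4796.8750
Stage 3 [31T→91T]: ω = 4796.8750×31/91 = 1634.1003 rpm, dir flips to −; running = −1634.1003
Stage 4 [91T→51T]: ω = 1634.1003×91/51 = 2915.7475 rpm, dir flips to +; running = +2915.7475

+2915.7475 rpm (same as input, |ω| = 2915.7475 rpm)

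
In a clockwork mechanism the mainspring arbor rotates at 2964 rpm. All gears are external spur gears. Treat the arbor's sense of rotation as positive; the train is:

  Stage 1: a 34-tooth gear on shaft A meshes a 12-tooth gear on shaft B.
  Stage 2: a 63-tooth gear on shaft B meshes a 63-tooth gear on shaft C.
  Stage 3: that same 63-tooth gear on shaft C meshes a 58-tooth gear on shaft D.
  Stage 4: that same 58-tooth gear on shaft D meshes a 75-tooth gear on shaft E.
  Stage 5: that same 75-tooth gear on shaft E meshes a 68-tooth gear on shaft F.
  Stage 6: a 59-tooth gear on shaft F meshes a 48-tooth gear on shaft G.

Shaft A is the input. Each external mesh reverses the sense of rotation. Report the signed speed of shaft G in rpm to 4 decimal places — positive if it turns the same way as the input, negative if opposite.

+9563.5312 rpm (same as input, |ω| = 9563.5312 rpm)

Stage 1 [34T→12T]: ω = 2964.0000×34/12 = 8398.0000 rpm, dir flips to −; running = −8398.0000
Stage 2 [63T→63T]: ω = 8398.0000×63/63 = 8398.0000 rpm, dir flips to +; running = +8398.0000
Stage 3 [63T→58T]: ω = 8398.0000×63/58 = 9121.9655 rpm, dir flips to −; running = −9121.9655
Stage 4 [58T→75T]: ω = 9121.9655×58/75 = 7054.3200 rpm, dir flips to +; running = +7054.3200
Stage 5 [75T→68T]: ω = 7054.3200×75/68 = 7780.5000 rpm, dir flips to −; running = −7780.5000
Stage 6 [59T→48T]: ω = 7780.5000×59/48 = 9563.5312 rpm, dir flips to +; running = +9563.5312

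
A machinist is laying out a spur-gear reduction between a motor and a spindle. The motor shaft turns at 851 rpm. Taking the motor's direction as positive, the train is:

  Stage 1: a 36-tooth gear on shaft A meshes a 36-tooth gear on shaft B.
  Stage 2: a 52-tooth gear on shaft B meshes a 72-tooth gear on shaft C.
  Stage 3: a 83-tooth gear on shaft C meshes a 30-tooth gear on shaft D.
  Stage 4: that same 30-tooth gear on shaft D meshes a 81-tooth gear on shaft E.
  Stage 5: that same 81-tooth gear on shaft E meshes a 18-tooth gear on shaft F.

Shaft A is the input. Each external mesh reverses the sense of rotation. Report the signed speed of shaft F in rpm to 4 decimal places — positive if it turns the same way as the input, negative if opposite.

Stage 1 [36T→36T]: ω = 851.0000×36/36 = 851.0000 rpm, dir flips to −; running = −851.0000
Stage 2 [52T→72T]: ω = 851.0000×52/72 = 614.6111 rpm, dir flips to +; running = +614.6111
Stage 3 [83T→30T]: ω = 614.6111×83/30 = 1700.4241 rpm, dir flips to −; running = −1700.4241
Stage 4 [30T→81T]: ω = 1700.4241×30/81 = 629.7867 rpm, dir flips to +; running = +629.7867
Stage 5 [81T→18T]: ω = 629.7867×81/18 = 2834.0401 rpm, dir flips to −; running = −2834.0401

-2834.0401 rpm (opposite to input, |ω| = 2834.0401 rpm)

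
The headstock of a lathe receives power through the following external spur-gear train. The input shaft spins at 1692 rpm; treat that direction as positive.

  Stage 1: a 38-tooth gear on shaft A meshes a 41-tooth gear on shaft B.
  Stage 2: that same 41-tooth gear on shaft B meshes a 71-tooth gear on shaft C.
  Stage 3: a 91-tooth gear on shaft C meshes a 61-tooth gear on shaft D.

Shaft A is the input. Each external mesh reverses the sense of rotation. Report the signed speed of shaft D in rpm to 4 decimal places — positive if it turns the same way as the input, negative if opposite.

-1350.9434 rpm (opposite to input, |ω| = 1350.9434 rpm)

Stage 1 [38T→41T]: ω = 1692.0000×38/41 = 1568.1951 rpm, dir flips to −; running = −1568.1951
Stage 2 [41T→71T]: ω = 1568.1951×41/71 = 905.5775 rpm, dir flips to +; running = +905.5775
Stage 3 [91T→61T]: ω = 905.5775×91/61 = 1350.9434 rpm, dir flips to −; running = −1350.9434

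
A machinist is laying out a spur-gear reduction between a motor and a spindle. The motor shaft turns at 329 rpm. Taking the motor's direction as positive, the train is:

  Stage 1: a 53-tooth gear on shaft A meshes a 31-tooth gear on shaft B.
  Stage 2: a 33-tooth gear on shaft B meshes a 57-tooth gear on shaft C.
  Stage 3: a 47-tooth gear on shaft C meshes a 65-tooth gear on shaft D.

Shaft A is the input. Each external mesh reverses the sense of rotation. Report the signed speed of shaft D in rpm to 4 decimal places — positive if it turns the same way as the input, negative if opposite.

Stage 1 [53T→31T]: ω = 329.0000×53/31 = 562.4839 rpm, dir flips to −; running = −562.4839
Stage 2 [33T→57T]: ω = 562.4839×33/57 = 325.6486 rpm, dir flips to +; running = +325.6486
Stage 3 [47T→65T]: ω = 325.6486×47/65 = 235.4690 rpm, dir flips to −; running = −235.4690

-235.4690 rpm (opposite to input, |ω| = 235.4690 rpm)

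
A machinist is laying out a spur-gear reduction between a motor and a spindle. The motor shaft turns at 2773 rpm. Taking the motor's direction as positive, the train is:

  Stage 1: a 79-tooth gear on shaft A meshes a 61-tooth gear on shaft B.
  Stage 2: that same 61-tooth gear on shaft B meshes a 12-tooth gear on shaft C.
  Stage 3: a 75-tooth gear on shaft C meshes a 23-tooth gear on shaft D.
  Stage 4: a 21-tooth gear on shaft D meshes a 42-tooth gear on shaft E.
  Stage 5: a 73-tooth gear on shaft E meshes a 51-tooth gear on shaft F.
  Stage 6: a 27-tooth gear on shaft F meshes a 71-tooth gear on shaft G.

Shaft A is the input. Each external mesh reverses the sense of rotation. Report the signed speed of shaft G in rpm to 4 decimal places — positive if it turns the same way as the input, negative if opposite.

Stage 1 [79T→61T]: ω = 2773.0000×79/61 = 3591.2623 rpm, dir flips to −; running = −3591.2623
Stage 2 [61T→12T]: ω = 3591.2623×61/12 = 18255.5833 rpm, dir flips to +; running = +18255.5833
Stage 3 [75T→23T]: ω = 18255.5833×75/23 = 59529.0761 rpm, dir flips to −; running = −59529.0761
Stage 4 [21T→42T]: ω = 59529.0761×21/42 = 29764.5380 rpm, dir flips to +; running = +29764.5380
Stage 5 [73T→51T]: ω = 29764.5380×73/51 = 42604.1427 rpm, dir flips to −; running = −42604.1427
Stage 6 [27T→71T]: ω = 42604.1427×27/71 = 16201.5754 rpm, dir flips to +; running = +16201.5754

+16201.5754 rpm (same as input, |ω| = 16201.5754 rpm)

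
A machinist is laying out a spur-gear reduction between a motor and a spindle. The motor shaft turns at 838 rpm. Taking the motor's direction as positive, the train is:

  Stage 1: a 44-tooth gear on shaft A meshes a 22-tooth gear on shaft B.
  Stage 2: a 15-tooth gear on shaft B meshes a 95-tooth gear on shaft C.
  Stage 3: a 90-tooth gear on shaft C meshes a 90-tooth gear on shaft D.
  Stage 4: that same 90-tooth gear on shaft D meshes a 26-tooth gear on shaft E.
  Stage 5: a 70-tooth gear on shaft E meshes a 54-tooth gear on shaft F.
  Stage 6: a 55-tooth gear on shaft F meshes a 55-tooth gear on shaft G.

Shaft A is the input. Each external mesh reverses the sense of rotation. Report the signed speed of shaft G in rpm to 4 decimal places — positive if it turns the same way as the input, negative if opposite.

Stage 1 [44T→22T]: ω = 838.0000×44/22 = 1676.0000 rpm, dir flips to −; running = −1676.0000
Stage 2 [15T→95T]: ω = 1676.0000×15/95 = 264.6316 rpm, dir flips to +; running = +264.6316
Stage 3 [90T→90T]: ω = 264.6316×90/90 = 264.6316 rpm, dir flips to −; running = −264.6316
Stage 4 [90T→26T]: ω = 264.6316×90/26 = 916.0324 rpm, dir flips to +; running = +916.0324
Stage 5 [70T→54T]: ω = 916.0324×70/54 = 1187.4494 rpm, dir flips to −; running = −1187.4494
Stage 6 [55T→55T]: ω = 1187.4494×55/55 = 1187.4494 rpm, dir flips to +; running = +1187.4494

+1187.4494 rpm (same as input, |ω| = 1187.4494 rpm)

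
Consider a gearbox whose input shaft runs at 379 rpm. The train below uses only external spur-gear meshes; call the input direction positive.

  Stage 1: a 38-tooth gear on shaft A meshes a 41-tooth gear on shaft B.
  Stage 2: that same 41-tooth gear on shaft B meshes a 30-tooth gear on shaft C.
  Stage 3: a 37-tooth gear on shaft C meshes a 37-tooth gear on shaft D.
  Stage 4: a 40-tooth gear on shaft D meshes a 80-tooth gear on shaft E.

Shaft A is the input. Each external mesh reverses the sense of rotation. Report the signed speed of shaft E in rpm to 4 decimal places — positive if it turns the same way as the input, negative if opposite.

+240.0333 rpm (same as input, |ω| = 240.0333 rpm)

Stage 1 [38T→41T]: ω = 379.0000×38/41 = 351.2683 rpm, dir flips to −; running = −351.2683
Stage 2 [41T→30T]: ω = 351.2683×41/30 = 480.0667 rpm, dir flips to +; running = +480.0667
Stage 3 [37T→37T]: ω = 480.0667×37/37 = 480.0667 rpm, dir flips to −; running = −480.0667
Stage 4 [40T→80T]: ω = 480.0667×40/80 = 240.0333 rpm, dir flips to +; running = +240.0333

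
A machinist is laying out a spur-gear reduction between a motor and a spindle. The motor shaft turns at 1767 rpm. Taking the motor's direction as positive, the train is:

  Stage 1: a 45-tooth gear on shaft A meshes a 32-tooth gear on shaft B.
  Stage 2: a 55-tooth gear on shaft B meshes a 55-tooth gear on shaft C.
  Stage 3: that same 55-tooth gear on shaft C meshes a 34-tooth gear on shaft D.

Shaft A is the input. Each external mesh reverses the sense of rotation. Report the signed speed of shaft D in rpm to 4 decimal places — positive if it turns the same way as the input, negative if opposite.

-4019.6002 rpm (opposite to input, |ω| = 4019.6002 rpm)

Stage 1 [45T→32T]: ω = 1767.0000×45/32 = 2484.8438 rpm, dir flips to −; running = −2484.8438
Stage 2 [55T→55T]: ω = 2484.8438×55/55 = 2484.8438 rpm, dir flips to +; running = +2484.8438
Stage 3 [55T→34T]: ω = 2484.8438×55/34 = 4019.6002 rpm, dir flips to −; running = −4019.6002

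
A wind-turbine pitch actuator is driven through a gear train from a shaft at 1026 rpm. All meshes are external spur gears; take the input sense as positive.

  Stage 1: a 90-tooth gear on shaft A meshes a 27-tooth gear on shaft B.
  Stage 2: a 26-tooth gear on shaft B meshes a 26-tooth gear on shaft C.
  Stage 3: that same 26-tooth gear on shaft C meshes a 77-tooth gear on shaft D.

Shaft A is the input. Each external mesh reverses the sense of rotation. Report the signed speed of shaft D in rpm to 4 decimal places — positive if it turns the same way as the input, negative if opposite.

Stage 1 [90T→27T]: ω = 1026.0000×90/27 = 3420.0000 rpm, dir flips to −; running = −3420.0000
Stage 2 [26T→26T]: ω = 3420.0000×26/26 = 3420.0000 rpm, dir flips to +; running = +3420.0000
Stage 3 [26T→77T]: ω = 3420.0000×26/77 = 1154.8052 rpm, dir flips to −; running = −1154.8052

-1154.8052 rpm (opposite to input, |ω| = 1154.8052 rpm)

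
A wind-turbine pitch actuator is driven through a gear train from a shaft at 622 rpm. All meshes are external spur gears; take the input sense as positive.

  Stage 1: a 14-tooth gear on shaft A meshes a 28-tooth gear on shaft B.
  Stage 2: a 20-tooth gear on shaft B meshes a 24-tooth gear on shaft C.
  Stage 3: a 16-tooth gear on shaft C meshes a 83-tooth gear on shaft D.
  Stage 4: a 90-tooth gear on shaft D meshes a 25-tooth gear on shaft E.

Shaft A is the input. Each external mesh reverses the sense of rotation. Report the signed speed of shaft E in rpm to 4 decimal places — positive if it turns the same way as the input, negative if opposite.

Stage 1 [14T→28T]: ω = 622.0000×14/28 = 311.0000 rpm, dir flips to −; running = −311.0000
Stage 2 [20T→24T]: ω = 311.0000×20/24 = 259.1667 rpm, dir flips to +; running = +259.1667
Stage 3 [16T→83T]: ω = 259.1667×16/83 = 49.9598 rpm, dir flips to −; running = −49.9598
Stage 4 [90T→25T]: ω = 49.9598×90/25 = 179.8554 rpm, dir flips to +; running = +179.8554

+179.8554 rpm (same as input, |ω| = 179.8554 rpm)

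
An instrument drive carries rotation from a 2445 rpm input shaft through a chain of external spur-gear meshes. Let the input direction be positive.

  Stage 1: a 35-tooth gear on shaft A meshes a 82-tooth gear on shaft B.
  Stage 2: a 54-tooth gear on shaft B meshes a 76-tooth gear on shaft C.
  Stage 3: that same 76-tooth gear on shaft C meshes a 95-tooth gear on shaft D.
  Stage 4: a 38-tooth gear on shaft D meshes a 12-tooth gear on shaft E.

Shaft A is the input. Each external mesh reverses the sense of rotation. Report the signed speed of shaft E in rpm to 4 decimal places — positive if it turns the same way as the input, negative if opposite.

+1878.4756 rpm (same as input, |ω| = 1878.4756 rpm)

Stage 1 [35T→82T]: ω = 2445.0000×35/82 = 1043.5976 rpm, dir flips to −; running = −1043.5976
Stage 2 [54T→76T]: ω = 1043.5976×54/76 = 741.5035 rpm, dir flips to +; running = +741.5035
Stage 3 [76T→95T]: ω = 741.5035×76/95 = 593.2028 rpm, dir flips to −; running = −593.2028
Stage 4 [38T→12T]: ω = 593.2028×38/12 = 1878.4756 rpm, dir flips to +; running = +1878.4756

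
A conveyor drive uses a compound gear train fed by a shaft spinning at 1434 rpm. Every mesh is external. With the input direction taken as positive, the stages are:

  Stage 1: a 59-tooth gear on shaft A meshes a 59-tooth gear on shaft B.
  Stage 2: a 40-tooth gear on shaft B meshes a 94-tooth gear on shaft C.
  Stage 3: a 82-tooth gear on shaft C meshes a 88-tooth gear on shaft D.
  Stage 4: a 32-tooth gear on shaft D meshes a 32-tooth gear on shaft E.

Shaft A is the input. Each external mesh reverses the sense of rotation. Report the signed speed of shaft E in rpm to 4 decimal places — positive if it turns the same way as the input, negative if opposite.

Stage 1 [59T→59T]: ω = 1434.0000×59/59 = 1434.0000 rpm, dir flips to −; running = −1434.0000
Stage 2 [40T→94T]: ω = 1434.0000×40/94 = 610.2128 rpm, dir flips to +; running = +610.2128
Stage 3 [82T→88T]: ω = 610.2128×82/88 = 568.6074 rpm, dir flips to −; running = −568.6074
Stage 4 [32T→32T]: ω = 568.6074×32/32 = 568.6074 rpm, dir flips to +; running = +568.6074

+568.6074 rpm (same as input, |ω| = 568.6074 rpm)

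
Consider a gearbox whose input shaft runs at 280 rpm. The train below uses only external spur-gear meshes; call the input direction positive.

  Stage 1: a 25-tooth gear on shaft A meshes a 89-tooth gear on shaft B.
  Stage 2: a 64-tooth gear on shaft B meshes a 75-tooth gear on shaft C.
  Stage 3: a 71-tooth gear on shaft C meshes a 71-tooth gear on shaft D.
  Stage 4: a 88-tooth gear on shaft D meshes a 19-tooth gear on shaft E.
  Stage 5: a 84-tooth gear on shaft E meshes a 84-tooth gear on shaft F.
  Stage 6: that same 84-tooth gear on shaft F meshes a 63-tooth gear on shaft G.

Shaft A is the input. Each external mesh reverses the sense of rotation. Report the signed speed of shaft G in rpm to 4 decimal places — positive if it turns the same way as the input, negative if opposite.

+414.4714 rpm (same as input, |ω| = 414.4714 rpm)

Stage 1 [25T→89T]: ω = 280.0000×25/89 = 78.6517 rpm, dir flips to −; running = −78.6517
Stage 2 [64T→75T]: ω = 78.6517×64/75 = 67.1161 rpm, dir flips to +; running = +67.1161
Stage 3 [71T→71T]: ω = 67.1161×71/71 = 67.1161 rpm, dir flips to −; running = −67.1161
Stage 4 [88T→19T]: ω = 67.1161×88/19 = 310.8535 rpm, dir flips to +; running = +310.8535
Stage 5 [84T→84T]: ω = 310.8535×84/84 = 310.8535 rpm, dir flips to −; running = −310.8535
Stage 6 [84T→63T]: ω = 310.8535×84/63 = 414.4714 rpm, dir flips to +; running = +414.4714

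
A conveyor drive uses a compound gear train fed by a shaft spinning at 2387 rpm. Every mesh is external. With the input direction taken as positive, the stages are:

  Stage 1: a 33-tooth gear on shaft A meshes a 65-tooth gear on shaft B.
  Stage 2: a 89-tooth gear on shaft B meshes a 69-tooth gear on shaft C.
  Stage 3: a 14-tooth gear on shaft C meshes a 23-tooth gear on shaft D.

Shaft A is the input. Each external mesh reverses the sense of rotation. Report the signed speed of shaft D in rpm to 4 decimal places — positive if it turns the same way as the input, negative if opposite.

Stage 1 [33T→65T]: ω = 2387.0000×33/65 = 1211.8615 rpm, dir flips to −; running = −1211.8615
Stage 2 [89T→69T]: ω = 1211.8615×89/69 = 1563.1258 rpm, dir flips to +; running = +1563.1258
Stage 3 [14T→23T]: ω = 1563.1258×14/23 = 951.4678 rpm, dir flips to −; running = −951.4678

-951.4678 rpm (opposite to input, |ω| = 951.4678 rpm)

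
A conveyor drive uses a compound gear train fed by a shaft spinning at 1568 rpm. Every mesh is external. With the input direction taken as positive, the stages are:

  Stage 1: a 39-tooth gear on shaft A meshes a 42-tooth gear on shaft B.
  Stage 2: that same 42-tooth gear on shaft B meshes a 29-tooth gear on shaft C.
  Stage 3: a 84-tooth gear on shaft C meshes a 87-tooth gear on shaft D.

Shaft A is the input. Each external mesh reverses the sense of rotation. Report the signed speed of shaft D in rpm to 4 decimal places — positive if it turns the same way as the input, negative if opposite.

-2035.9762 rpm (opposite to input, |ω| = 2035.9762 rpm)

Stage 1 [39T→42T]: ω = 1568.0000×39/42 = 1456.0000 rpm, dir flips to −; running = −1456.0000
Stage 2 [42T→29T]: ω = 1456.0000×42/29 = 2108.6897 rpm, dir flips to +; running = +2108.6897
Stage 3 [84T→87T]: ω = 2108.6897×84/87 = 2035.9762 rpm, dir flips to −; running = −2035.9762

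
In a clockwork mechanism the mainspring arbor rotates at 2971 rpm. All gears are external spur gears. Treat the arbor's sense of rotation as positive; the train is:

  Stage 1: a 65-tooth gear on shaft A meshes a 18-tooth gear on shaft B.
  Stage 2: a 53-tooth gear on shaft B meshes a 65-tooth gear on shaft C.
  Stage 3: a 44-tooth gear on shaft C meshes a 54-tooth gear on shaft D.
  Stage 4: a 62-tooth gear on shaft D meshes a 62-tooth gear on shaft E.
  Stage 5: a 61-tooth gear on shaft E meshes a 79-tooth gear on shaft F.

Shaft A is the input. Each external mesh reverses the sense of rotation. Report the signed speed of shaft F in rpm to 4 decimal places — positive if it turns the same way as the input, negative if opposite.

-5503.8638 rpm (opposite to input, |ω| = 5503.8638 rpm)

Stage 1 [65T→18T]: ω = 2971.0000×65/18 = 10728.6111 rpm, dir flips to −; running = −10728.6111
Stage 2 [53T→65T]: ω = 10728.6111×53/65 = 8747.9444 rpm, dir flips to +; running = +8747.9444
Stage 3 [44T→54T]: ω = 8747.9444×44/54 = 7127.9547 rpm, dir flips to −; running = −7127.9547
Stage 4 [62T→62T]: ω = 7127.9547×62/62 = 7127.9547 rpm, dir flips to +; running = +7127.9547
Stage 5 [61T→79T]: ω = 7127.9547×61/79 = 5503.8638 rpm, dir flips to −; running = −5503.8638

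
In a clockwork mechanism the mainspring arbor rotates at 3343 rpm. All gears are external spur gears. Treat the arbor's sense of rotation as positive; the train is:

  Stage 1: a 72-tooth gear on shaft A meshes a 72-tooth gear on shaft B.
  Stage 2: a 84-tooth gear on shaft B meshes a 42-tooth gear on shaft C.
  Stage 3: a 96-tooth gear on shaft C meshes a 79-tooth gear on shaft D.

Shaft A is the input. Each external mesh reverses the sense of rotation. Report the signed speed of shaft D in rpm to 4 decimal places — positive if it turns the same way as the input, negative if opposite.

Stage 1 [72T→72T]: ω = 3343.0000×72/72 = 3343.0000 rpm, dir flips to −; running = −3343.0000
Stage 2 [84T→42T]: ω = 3343.0000×84/42 = 6686.0000 rpm, dir flips to +; running = +6686.0000
Stage 3 [96T→79T]: ω = 6686.0000×96/79 = 8124.7595 rpm, dir flips to −; running = −8124.7595

-8124.7595 rpm (opposite to input, |ω| = 8124.7595 rpm)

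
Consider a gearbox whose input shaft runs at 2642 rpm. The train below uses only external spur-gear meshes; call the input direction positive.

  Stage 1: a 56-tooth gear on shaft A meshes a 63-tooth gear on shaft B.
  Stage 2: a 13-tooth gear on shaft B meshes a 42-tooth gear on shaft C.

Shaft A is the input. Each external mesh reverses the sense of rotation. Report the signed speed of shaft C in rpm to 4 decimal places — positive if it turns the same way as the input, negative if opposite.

+726.8995 rpm (same as input, |ω| = 726.8995 rpm)

Stage 1 [56T→63T]: ω = 2642.0000×56/63 = 2348.4444 rpm, dir flips to −; running = −2348.4444
Stage 2 [13T→42T]: ω = 2348.4444×13/42 = 726.8995 rpm, dir flips to +; running = +726.8995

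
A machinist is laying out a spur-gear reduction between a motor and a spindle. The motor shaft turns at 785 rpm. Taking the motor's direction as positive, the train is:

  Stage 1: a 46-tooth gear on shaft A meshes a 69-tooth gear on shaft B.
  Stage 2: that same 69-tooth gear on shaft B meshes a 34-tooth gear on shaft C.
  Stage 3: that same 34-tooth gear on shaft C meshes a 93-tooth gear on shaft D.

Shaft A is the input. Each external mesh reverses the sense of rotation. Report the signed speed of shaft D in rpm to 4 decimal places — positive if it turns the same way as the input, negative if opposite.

-388.2796 rpm (opposite to input, |ω| = 388.2796 rpm)

Stage 1 [46T→69T]: ω = 785.0000×46/69 = 523.3333 rpm, dir flips to −; running = −523.3333
Stage 2 [69T→34T]: ω = 523.3333×69/34 = 1062.0588 rpm, dir flips to +; running = +1062.0588
Stage 3 [34T→93T]: ω = 1062.0588×34/93 = 388.2796 rpm, dir flips to −; running = −388.2796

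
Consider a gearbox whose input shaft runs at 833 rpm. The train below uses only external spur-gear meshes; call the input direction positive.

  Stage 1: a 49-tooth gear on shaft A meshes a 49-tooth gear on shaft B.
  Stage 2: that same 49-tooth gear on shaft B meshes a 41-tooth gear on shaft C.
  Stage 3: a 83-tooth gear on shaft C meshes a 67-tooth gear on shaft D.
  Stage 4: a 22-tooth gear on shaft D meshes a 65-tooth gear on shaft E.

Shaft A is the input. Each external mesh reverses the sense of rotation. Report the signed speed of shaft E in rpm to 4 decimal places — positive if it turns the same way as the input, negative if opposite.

Stage 1 [49T→49T]: ω = 833.0000×49/49 = 833.0000 rpm, dir flips to −; running = −833.0000
Stage 2 [49T→41T]: ω = 833.0000×49/41 = 995.5366 rpm, dir flips to +; running = +995.5366
Stage 3 [83T→67T]: ω = 995.5366×83/67 = 1233.2767 rpm, dir flips to −; running = −1233.2767
Stage 4 [22T→65T]: ω = 1233.2767×22/65 = 417.4167 rpm, dir flips to +; running = +417.4167

+417.4167 rpm (same as input, |ω| = 417.4167 rpm)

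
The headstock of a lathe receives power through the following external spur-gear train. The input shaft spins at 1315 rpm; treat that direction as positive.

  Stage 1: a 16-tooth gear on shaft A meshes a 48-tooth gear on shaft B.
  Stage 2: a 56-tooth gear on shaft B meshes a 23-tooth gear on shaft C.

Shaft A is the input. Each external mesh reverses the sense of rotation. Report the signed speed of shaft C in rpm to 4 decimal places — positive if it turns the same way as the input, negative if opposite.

+1067.2464 rpm (same as input, |ω| = 1067.2464 rpm)

Stage 1 [16T→48T]: ω = 1315.0000×16/48 = 438.3333 rpm, dir flips to −; running = −438.3333
Stage 2 [56T→23T]: ω = 438.3333×56/23 = 1067.2464 rpm, dir flips to +; running = +1067.2464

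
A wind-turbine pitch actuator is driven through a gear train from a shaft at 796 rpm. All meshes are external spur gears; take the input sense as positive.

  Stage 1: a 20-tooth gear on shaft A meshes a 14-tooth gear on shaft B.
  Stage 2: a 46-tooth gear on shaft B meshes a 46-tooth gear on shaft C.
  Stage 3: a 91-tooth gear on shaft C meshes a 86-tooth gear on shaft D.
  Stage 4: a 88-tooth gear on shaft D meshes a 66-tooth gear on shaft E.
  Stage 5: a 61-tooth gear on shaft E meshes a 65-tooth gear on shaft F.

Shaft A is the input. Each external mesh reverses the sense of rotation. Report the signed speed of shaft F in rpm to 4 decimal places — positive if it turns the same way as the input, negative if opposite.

Stage 1 [20T→14T]: ω = 796.0000×20/14 = 1137.1429 rpm, dir flips to −; running = −1137.1429
Stage 2 [46T→46T]: ω = 1137.1429×46/46 = 1137.1429 rpm, dir flips to +; running = +1137.1429
Stage 3 [91T→86T]: ω = 1137.1429×91/86 = 1203.2558 rpm, dir flips to −; running = −1203.2558
Stage 4 [88T→66T]: ω = 1203.2558×88/66 = 1604.3411 rpm, dir flips to +; running = +1604.3411
Stage 5 [61T→65T]: ω = 1604.3411×61/65 = 1505.6124 rpm, dir flips to −; running = −1505.6124

-1505.6124 rpm (opposite to input, |ω| = 1505.6124 rpm)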